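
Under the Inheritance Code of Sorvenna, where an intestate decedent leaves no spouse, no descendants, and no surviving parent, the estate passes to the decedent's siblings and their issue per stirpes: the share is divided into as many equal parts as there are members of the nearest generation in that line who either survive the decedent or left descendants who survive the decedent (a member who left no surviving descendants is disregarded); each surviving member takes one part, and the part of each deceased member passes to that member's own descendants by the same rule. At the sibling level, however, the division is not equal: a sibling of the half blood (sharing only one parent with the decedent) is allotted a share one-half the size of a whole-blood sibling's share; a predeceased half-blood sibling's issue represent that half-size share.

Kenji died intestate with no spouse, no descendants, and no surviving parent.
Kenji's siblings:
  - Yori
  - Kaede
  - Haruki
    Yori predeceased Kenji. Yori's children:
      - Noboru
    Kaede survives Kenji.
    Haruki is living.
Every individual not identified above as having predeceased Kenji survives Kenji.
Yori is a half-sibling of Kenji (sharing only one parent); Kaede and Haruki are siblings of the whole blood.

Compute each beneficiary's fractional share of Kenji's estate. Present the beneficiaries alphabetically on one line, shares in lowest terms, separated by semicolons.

No spouse, descendants, or parent survives, so the estate passes to Kenji's siblings per stirpes.
Half-blood siblings count for one-half the weight of whole-blood siblings at the initial division.
Dividing 1 in proportion to weights (total weight 5/2): Yori (weight 1/2) → 1/5; Kaede (weight 1) → 2/5; Haruki (weight 1) → 2/5.
Yori predeceased; the 1/5 allotted to Yori's branch passes to Yori's issue by representation.
Noboru is the sole taker at this level and receives the full 1/5.
Kaede is living and takes 2/5.
Haruki is living and takes 2/5.

Haruki 2/5; Kaede 2/5; Noboru 1/5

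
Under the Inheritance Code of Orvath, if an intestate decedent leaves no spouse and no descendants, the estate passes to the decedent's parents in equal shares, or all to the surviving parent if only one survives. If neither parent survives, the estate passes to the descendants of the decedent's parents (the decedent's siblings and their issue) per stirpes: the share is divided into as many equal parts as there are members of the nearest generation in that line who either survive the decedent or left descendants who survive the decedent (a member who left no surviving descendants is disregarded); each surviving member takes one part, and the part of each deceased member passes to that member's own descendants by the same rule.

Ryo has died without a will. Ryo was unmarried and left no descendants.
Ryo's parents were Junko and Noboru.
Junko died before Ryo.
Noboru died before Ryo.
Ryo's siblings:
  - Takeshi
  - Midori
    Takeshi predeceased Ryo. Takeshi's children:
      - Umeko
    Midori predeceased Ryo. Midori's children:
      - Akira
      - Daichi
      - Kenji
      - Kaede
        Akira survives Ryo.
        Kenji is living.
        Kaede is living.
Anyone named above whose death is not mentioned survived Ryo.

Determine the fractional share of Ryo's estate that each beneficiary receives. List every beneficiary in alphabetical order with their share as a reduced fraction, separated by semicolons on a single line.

Neither parent survives and there are no descendants, so the estate passes to Ryo's siblings and their issue per stirpes.
The estate is divided into 2 equal shares of 1/2 among Takeshi, Midori.
Takeshi predeceased; the 1/2 allotted to Takeshi's branch passes to Takeshi's issue by representation.
Umeko is the sole taker at this level and receives the full 1/2.
Midori predeceased; the 1/2 allotted to Midori's branch passes to Midori's issue by representation.
The 1/2 is divided into 4 equal shares of 1/8 among Akira, Daichi, Kenji, Kaede.
Akira is living and takes 1/8.
Daichi is living and takes 1/8.
Kenji is living and takes 1/8.
Kaede is living and takes 1/8.

Akira 1/8; Daichi 1/8; Kaede 1/8; Kenji 1/8; Umeko 1/2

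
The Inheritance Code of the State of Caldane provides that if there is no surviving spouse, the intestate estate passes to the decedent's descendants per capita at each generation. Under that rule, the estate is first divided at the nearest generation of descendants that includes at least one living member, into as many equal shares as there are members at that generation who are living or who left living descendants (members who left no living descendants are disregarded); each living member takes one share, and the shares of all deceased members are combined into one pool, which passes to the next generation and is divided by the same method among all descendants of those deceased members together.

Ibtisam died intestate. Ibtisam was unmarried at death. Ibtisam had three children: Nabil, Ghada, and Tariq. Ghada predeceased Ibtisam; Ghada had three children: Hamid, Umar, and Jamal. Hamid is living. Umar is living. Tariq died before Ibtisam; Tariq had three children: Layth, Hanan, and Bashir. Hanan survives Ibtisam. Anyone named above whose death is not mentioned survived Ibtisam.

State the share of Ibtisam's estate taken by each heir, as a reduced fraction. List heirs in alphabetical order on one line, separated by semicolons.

Bashir 1/9; Hamid 1/9; Hanan 1/9; Jamal 1/9; Layth 1/9; Nabil 1/3; Umar 1/9

There is no surviving spouse, so the entire estate passes to Ibtisam's descendants per capita at each generation.
At generation 1 (Nabil, Ghada, Tariq) there are 3 shares of (1)/3 = 1/3 each.
Living: Nabil — each takes 1/3.
Deceased: Ghada and Tariq. Their combined 2/3 is pooled and carried to generation 2.
At generation 2 (Hamid, Umar, Jamal, Layth, Hanan, Bashir) there are 6 shares of (2/3)/6 = 1/9 each.
Living: Hamid, Umar, Jamal, Layth, Hanan, and Bashir — each takes 1/9.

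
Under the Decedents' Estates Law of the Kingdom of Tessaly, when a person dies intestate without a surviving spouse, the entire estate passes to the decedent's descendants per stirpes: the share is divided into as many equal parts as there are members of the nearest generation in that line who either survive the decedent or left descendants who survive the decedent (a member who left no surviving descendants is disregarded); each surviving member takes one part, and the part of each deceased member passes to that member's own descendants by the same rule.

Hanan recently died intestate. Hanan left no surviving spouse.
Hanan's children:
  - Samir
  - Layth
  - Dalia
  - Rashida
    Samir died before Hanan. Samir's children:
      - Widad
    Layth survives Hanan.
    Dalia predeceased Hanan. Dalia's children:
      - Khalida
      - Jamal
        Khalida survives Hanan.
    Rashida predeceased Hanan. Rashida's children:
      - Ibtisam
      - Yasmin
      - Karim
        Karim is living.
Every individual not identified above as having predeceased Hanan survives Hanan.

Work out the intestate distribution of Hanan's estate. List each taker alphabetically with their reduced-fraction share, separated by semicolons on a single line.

There is no surviving spouse, so the entire estate passes to Hanan's descendants per stirpes.
The estate is divided into 4 equal shares of 1/4 among Samir, Layth, Dalia, Rashida.
Samir predeceased; the 1/4 allotted to Samir's branch passes to Samir's issue by representation.
Widad is the sole taker at this level and receives the full 1/4.
Layth is living and takes 1/4.
Dalia predeceased; the 1/4 allotted to Dalia's branch passes to Dalia's issue by representation.
The 1/4 is divided into 2 equal shares of 1/8 among Khalida, Jamal.
Khalida is living and takes 1/8.
Jamal is living and takes 1/8.
Rashida predeceased; the 1/4 allotted to Rashida's branch passes to Rashida's issue by representation.
The 1/4 is divided into 3 equal shares of 1/12 among Ibtisam, Yasmin, Karim.
Ibtisam is living and takes 1/12.
Yasmin is living and takes 1/12.
Karim is living and takes 1/12.

Ibtisam 1/12; Jamal 1/8; Karim 1/12; Khalida 1/8; Layth 1/4; Widad 1/4; Yasmin 1/12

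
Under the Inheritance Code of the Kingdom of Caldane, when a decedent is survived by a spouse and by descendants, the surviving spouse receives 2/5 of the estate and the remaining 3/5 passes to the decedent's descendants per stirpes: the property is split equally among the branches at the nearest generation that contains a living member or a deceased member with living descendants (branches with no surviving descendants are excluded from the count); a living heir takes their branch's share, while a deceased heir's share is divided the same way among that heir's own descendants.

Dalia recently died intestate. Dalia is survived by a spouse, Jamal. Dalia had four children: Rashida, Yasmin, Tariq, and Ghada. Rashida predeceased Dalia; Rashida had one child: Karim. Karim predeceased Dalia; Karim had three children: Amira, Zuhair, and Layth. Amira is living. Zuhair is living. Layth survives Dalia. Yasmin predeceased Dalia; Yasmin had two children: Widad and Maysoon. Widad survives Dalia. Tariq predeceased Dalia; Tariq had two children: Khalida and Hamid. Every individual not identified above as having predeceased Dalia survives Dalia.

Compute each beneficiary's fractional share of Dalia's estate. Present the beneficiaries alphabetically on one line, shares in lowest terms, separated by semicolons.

Amira 1/20; Ghada 3/20; Hamid 3/40; Jamal 2/5; Khalida 3/40; Layth 1/20; Maysoon 3/40; Widad 3/40; Zuhair 1/20

Jamal, as surviving spouse, takes 2/5.
The remaining 3/5 passes to Dalia's descendants per stirpes.
The 3/5 is divided into 4 equal shares of 3/20 among Rashida, Yasmin, Tariq, Ghada.
Rashida predeceased; the 3/20 allotted to Rashida's branch passes to Rashida's issue by representation.
Karim's line is the sole branch at this level, so the full 3/20 passes to Karim's issue by representation.
The 3/20 is divided into 3 equal shares of 1/20 among Amira, Zuhair, Layth.
Amira is living and takes 1/20.
Zuhair is living and takes 1/20.
Layth is living and takes 1/20.
Yasmin predeceased; the 3/20 allotted to Yasmin's branch passes to Yasmin's issue by representation.
The 3/20 is divided into 2 equal shares of 3/40 among Widad, Maysoon.
Widad is living and takes 3/40.
Maysoon is living and takes 3/40.
Tariq predeceased; the 3/20 allotted to Tariq's branch passes to Tariq's issue by representation.
The 3/20 is divided into 2 equal shares of 3/40 among Khalida, Hamid.
Khalida is living and takes 3/40.
Hamid is living and takes 3/40.
Ghada is living and takes 3/20.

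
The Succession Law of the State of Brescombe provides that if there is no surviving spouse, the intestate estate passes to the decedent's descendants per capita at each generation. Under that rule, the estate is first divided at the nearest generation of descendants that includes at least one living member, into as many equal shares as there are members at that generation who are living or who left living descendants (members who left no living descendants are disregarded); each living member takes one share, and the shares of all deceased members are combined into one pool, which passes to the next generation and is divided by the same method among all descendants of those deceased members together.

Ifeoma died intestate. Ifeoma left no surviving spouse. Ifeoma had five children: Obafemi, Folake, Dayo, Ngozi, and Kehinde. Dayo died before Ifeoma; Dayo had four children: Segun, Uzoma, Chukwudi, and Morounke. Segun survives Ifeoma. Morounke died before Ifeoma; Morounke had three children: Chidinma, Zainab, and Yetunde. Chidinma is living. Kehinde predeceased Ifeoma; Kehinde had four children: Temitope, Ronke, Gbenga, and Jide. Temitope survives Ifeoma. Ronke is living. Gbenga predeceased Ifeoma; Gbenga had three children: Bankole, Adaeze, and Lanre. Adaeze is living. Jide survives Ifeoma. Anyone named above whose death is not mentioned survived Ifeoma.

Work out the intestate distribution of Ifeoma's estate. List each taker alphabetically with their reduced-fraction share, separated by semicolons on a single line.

There is no surviving spouse, so the entire estate passes to Ifeoma's descendants per capita at each generation.
At generation 1 (Obafemi, Folake, Dayo, Ngozi, Kehinde) there are 5 shares of (1)/5 = 1/5 each.
Living: Obafemi, Folake, and Ngozi — each takes 1/5.
Deceased: Dayo and Kehinde. Their combined 2/5 is pooled and carried to generation 2.
At generation 2 (Segun, Uzoma, Chukwudi, Morounke, Temitope, Ronke, Gbenga, Jide) there are 8 shares of (2/5)/8 = 1/20 each.
Living: Segun, Uzoma, Chukwudi, Temitope, Ronke, and Jide — each takes 1/20.
Deceased: Morounke and Gbenga. Their combined 1/10 is pooled and carried to generation 3.
At generation 3 (Chidinma, Zainab, Yetunde, Bankole, Adaeze, Lanre) there are 6 shares of (1/10)/6 = 1/60 each.
Living: Chidinma, Zainab, Yetunde, Bankole, Adaeze, and Lanre — each takes 1/60.

Adaeze 1/60; Bankole 1/60; Chidinma 1/60; Chukwudi 1/20; Folake 1/5; Jide 1/20; Lanre 1/60; Ngozi 1/5; Obafemi 1/5; Ronke 1/20; Segun 1/20; Temitope 1/20; Uzoma 1/20; Yetunde 1/60; Zainab 1/60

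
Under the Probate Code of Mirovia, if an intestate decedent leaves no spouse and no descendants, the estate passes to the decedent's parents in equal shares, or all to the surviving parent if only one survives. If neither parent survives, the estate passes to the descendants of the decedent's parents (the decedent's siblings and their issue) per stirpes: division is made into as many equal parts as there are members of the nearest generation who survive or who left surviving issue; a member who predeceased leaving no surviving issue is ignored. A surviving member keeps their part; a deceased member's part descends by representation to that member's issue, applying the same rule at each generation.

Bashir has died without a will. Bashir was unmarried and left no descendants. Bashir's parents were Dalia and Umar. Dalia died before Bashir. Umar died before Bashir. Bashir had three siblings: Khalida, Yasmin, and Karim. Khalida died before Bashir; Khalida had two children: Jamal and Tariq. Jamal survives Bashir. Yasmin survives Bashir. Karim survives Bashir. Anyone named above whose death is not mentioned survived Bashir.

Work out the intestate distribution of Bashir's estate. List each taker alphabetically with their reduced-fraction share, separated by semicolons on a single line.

Jamal 1/6; Karim 1/3; Tariq 1/6; Yasmin 1/3

Neither parent survives and there are no descendants, so the estate passes to Bashir's siblings and their issue per stirpes.
The estate is divided into 3 equal shares of 1/3 among Khalida, Yasmin, Karim.
Khalida predeceased; the 1/3 allotted to Khalida's branch passes to Khalida's issue by representation.
The 1/3 is divided into 2 equal shares of 1/6 among Jamal, Tariq.
Jamal is living and takes 1/6.
Tariq is living and takes 1/6.
Yasmin is living and takes 1/3.
Karim is living and takes 1/3.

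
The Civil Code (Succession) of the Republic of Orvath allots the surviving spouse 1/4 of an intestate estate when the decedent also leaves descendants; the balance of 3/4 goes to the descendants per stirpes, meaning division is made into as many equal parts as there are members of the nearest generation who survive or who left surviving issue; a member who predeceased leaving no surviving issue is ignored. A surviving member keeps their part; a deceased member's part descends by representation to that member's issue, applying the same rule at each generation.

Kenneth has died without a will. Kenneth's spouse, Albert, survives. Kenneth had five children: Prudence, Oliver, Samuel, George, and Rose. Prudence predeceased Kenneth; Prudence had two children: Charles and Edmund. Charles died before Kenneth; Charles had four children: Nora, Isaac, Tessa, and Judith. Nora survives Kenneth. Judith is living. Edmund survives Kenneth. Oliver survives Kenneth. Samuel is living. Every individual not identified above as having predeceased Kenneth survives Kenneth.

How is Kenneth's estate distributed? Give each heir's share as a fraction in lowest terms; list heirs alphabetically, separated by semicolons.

Albert 1/4; Edmund 3/40; George 3/20; Isaac 3/160; Judith 3/160; Nora 3/160; Oliver 3/20; Rose 3/20; Samuel 3/20; Tessa 3/160

Albert, as surviving spouse, takes 1/4.
The remaining 3/4 passes to Kenneth's descendants per stirpes.
The 3/4 is divided into 5 equal shares of 3/20 among Prudence, Oliver, Samuel, George, Rose.
Prudence predeceased; the 3/20 allotted to Prudence's branch passes to Prudence's issue by representation.
The 3/20 is divided into 2 equal shares of 3/40 among Charles, Edmund.
Charles predeceased; the 3/40 allotted to Charles's branch passes to Charles's issue by representation.
The 3/40 is divided into 4 equal shares of 3/160 among Nora, Isaac, Tessa, Judith.
Nora is living and takes 3/160.
Isaac is living and takes 3/160.
Tessa is living and takes 3/160.
Judith is living and takes 3/160.
Edmund is living and takes 3/40.
Oliver is living and takes 3/20.
Samuel is living and takes 3/20.
George is living and takes 3/20.
Rose is living and takes 3/20.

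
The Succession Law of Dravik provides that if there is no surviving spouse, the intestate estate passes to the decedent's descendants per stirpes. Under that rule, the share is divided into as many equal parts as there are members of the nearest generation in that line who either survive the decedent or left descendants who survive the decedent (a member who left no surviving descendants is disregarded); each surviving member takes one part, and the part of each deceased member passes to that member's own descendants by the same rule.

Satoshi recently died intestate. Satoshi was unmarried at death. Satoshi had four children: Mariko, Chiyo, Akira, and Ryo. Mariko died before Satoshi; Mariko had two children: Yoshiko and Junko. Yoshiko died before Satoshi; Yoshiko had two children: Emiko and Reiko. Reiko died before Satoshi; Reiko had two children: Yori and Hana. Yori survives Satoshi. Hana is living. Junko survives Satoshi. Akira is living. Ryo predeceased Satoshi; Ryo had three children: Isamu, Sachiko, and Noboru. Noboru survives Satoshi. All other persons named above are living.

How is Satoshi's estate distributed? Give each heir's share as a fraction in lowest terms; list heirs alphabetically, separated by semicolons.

Akira 1/4; Chiyo 1/4; Emiko 1/16; Hana 1/32; Isamu 1/12; Junko 1/8; Noboru 1/12; Sachiko 1/12; Yori 1/32

There is no surviving spouse, so the entire estate passes to Satoshi's descendants per stirpes.
The estate is divided into 4 equal shares of 1/4 among Mariko, Chiyo, Akira, Ryo.
Mariko predeceased; the 1/4 allotted to Mariko's branch passes to Mariko's issue by representation.
The 1/4 is divided into 2 equal shares of 1/8 among Yoshiko, Junko.
Yoshiko predeceased; the 1/8 allotted to Yoshiko's branch passes to Yoshiko's issue by representation.
The 1/8 is divided into 2 equal shares of 1/16 among Emiko, Reiko.
Emiko is living and takes 1/16.
Reiko predeceased; the 1/16 allotted to Reiko's branch passes to Reiko's issue by representation.
The 1/16 is divided into 2 equal shares of 1/32 among Yori, Hana.
Yori is living and takes 1/32.
Hana is living and takes 1/32.
Junko is living and takes 1/8.
Chiyo is living and takes 1/4.
Akira is living and takes 1/4.
Ryo predeceased; the 1/4 allotted to Ryo's branch passes to Ryo's issue by representation.
The 1/4 is divided into 3 equal shares of 1/12 among Isamu, Sachiko, Noboru.
Isamu is living and takes 1/12.
Sachiko is living and takes 1/12.
Noboru is living and takes 1/12.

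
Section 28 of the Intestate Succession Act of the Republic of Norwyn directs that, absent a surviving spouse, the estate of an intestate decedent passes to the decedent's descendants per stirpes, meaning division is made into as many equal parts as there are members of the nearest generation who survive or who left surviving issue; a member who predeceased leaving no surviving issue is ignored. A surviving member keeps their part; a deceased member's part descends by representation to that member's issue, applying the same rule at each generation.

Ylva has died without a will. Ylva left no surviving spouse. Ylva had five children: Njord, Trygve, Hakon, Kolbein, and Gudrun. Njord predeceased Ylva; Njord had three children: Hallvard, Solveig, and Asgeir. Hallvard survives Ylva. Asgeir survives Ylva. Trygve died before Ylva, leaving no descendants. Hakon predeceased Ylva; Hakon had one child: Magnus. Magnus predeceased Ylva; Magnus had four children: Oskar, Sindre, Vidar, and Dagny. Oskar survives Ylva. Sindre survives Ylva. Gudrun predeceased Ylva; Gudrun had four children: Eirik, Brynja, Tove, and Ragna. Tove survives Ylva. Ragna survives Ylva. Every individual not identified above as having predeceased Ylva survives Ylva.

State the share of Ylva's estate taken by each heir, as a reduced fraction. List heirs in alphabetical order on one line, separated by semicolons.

There is no surviving spouse, so the entire estate passes to Ylva's descendants per stirpes.
Trygve left no surviving issue, so that branch lapses and is disregarded.
The estate is divided into 4 equal shares of 1/4 among Njord, Hakon, Kolbein, Gudrun.
Njord predeceased; the 1/4 allotted to Njord's branch passes to Njord's issue by representation.
The 1/4 is divided into 3 equal shares of 1/12 among Hallvard, Solveig, Asgeir.
Hallvard is living and takes 1/12.
Solveig is living and takes 1/12.
Asgeir is living and takes 1/12.
Hakon predeceased; the 1/4 allotted to Hakon's branch passes to Hakon's issue by representation.
Magnus's line is the sole branch at this level, so the full 1/4 passes to Magnus's issue by representation.
The 1/4 is divided into 4 equal shares of 1/16 among Oskar, Sindre, Vidar, Dagny.
Oskar is living and takes 1/16.
Sindre is living and takes 1/16.
Vidar is living and takes 1/16.
Dagny is living and takes 1/16.
Kolbein is living and takes 1/4.
Gudrun predeceased; the 1/4 allotted to Gudrun's branch passes to Gudrun's issue by representation.
The 1/4 is divided into 4 equal shares of 1/16 among Eirik, Brynja, Tove, Ragna.
Eirik is living and takes 1/16.
Brynja is living and takes 1/16.
Tove is living and takes 1/16.
Ragna is living and takes 1/16.

Asgeir 1/12; Brynja 1/16; Dagny 1/16; Eirik 1/16; Hallvard 1/12; Kolbein 1/4; Oskar 1/16; Ragna 1/16; Sindre 1/16; Solveig 1/12; Tove 1/16; Vidar 1/16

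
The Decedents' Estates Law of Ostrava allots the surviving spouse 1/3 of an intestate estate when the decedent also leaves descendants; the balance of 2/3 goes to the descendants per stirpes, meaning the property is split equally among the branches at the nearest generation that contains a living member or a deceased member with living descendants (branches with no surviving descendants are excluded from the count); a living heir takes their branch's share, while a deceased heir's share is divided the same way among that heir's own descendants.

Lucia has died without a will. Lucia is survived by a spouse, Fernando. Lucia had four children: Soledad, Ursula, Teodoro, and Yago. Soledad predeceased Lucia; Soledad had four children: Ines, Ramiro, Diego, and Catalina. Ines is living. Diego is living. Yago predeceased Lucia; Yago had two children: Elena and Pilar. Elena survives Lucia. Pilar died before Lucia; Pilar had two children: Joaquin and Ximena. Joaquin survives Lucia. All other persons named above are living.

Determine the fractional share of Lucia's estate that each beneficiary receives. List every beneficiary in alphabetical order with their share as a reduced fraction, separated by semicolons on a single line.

Catalina 1/24; Diego 1/24; Elena 1/12; Fernando 1/3; Ines 1/24; Joaquin 1/24; Ramiro 1/24; Teodoro 1/6; Ursula 1/6; Ximena 1/24

Fernando, as surviving spouse, takes 1/3.
The remaining 2/3 passes to Lucia's descendants per stirpes.
The 2/3 is divided into 4 equal shares of 1/6 among Soledad, Ursula, Teodoro, Yago.
Soledad predeceased; the 1/6 allotted to Soledad's branch passes to Soledad's issue by representation.
The 1/6 is divided into 4 equal shares of 1/24 among Ines, Ramiro, Diego, Catalina.
Ines is living and takes 1/24.
Ramiro is living and takes 1/24.
Diego is living and takes 1/24.
Catalina is living and takes 1/24.
Ursula is living and takes 1/6.
Teodoro is living and takes 1/6.
Yago predeceased; the 1/6 allotted to Yago's branch passes to Yago's issue by representation.
The 1/6 is divided into 2 equal shares of 1/12 among Elena, Pilar.
Elena is living and takes 1/12.
Pilar predeceased; the 1/12 allotted to Pilar's branch passes to Pilar's issue by representation.
The 1/12 is divided into 2 equal shares of 1/24 among Joaquin, Ximena.
Joaquin is living and takes 1/24.
Ximena is living and takes 1/24.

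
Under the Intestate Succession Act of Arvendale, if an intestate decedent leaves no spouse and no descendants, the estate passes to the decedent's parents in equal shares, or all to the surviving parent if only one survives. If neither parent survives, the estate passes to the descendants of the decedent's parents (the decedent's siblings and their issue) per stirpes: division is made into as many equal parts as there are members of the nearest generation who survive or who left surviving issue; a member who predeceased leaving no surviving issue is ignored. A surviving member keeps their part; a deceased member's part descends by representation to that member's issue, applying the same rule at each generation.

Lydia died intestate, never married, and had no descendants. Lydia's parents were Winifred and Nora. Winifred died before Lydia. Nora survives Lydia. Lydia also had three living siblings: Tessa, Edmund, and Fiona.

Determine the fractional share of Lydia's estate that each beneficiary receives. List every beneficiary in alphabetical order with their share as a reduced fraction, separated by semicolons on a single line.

Nora 1

Only one parent, Nora, survives, so Nora takes the entire estate. The siblings take nothing because a surviving parent has priority.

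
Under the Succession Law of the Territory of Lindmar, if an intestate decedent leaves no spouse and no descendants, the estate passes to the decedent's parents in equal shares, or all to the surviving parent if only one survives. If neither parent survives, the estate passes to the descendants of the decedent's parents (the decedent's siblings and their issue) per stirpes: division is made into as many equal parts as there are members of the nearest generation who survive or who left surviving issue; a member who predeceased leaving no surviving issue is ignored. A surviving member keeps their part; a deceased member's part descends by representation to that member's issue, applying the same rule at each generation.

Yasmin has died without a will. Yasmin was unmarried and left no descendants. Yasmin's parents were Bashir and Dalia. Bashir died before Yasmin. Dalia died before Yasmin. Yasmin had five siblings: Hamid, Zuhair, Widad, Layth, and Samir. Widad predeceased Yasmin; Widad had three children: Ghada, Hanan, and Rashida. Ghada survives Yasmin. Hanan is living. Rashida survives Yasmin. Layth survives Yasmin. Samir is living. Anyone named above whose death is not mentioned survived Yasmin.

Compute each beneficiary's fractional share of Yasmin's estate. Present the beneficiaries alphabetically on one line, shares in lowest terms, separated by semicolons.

Ghada 1/15; Hamid 1/5; Hanan 1/15; Layth 1/5; Rashida 1/15; Samir 1/5; Zuhair 1/5

Neither parent survives and there are no descendants, so the estate passes to Yasmin's siblings and their issue per stirpes.
The estate is divided into 5 equal shares of 1/5 among Hamid, Zuhair, Widad, Layth, Samir.
Hamid is living and takes 1/5.
Zuhair is living and takes 1/5.
Widad predeceased; the 1/5 allotted to Widad's branch passes to Widad's issue by representation.
The 1/5 is divided into 3 equal shares of 1/15 among Ghada, Hanan, Rashida.
Ghada is living and takes 1/15.
Hanan is living and takes 1/15.
Rashida is living and takes 1/15.
Layth is living and takes 1/5.
Samir is living and takes 1/5.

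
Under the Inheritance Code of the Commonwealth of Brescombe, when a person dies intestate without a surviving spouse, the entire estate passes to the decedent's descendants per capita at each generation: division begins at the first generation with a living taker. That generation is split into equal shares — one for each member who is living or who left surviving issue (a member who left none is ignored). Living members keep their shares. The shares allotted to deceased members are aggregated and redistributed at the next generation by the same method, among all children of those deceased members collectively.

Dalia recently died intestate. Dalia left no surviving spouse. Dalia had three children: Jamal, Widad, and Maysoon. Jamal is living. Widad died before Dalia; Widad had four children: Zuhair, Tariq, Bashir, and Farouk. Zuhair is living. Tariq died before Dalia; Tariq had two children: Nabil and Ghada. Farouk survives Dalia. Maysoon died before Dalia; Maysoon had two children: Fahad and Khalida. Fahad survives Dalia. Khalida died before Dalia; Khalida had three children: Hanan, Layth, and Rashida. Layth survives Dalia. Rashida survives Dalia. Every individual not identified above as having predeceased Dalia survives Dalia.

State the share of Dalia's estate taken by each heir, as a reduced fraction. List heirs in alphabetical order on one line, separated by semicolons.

There is no surviving spouse, so the entire estate passes to Dalia's descendants per capita at each generation.
At generation 1 (Jamal, Widad, Maysoon) there are 3 shares of (1)/3 = 1/3 each.
Living: Jamal — each takes 1/3.
Deceased: Widad and Maysoon. Their combined 2/3 is pooled and carried to generation 2.
At generation 2 (Zuhair, Tariq, Bashir, Farouk, Fahad, Khalida) there are 6 shares of (2/3)/6 = 1/9 each.
Living: Zuhair, Bashir, Farouk, and Fahad — each takes 1/9.
Deceased: Tariq and Khalida. Their combined 2/9 is pooled and carried to generation 3.
At generation 3 (Nabil, Ghada, Hanan, Layth, Rashida) there are 5 shares of (2/9)/5 = 2/45 each.
Living: Nabil, Ghada, Hanan, Layth, and Rashida — each takes 2/45.

Bashir 1/9; Fahad 1/9; Farouk 1/9; Ghada 2/45; Hanan 2/45; Jamal 1/3; Layth 2/45; Nabil 2/45; Rashida 2/45; Zuhair 1/9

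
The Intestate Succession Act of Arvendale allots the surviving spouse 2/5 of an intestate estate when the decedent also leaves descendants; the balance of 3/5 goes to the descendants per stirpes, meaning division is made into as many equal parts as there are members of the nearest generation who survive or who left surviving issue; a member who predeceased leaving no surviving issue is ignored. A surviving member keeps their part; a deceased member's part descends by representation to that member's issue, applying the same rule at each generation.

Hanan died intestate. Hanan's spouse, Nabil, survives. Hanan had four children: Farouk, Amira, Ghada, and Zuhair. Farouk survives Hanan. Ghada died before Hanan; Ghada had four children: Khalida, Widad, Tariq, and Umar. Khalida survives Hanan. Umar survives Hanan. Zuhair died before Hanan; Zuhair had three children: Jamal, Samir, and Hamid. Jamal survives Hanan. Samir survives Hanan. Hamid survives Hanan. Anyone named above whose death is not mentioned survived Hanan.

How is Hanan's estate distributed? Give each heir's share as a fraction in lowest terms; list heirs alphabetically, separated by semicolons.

Nabil, as surviving spouse, takes 2/5.
The remaining 3/5 passes to Hanan's descendants per stirpes.
The 3/5 is divided into 4 equal shares of 3/20 among Farouk, Amira, Ghada, Zuhair.
Farouk is living and takes 3/20.
Amira is living and takes 3/20.
Ghada predeceased; the 3/20 allotted to Ghada's branch passes to Ghada's issue by representation.
The 3/20 is divided into 4 equal shares of 3/80 among Khalida, Widad, Tariq, Umar.
Khalida is living and takes 3/80.
Widad is living and takes 3/80.
Tariq is living and takes 3/80.
Umar is living and takes 3/80.
Zuhair predeceased; the 3/20 allotted to Zuhair's branch passes to Zuhair's issue by representation.
The 3/20 is divided into 3 equal shares of 1/20 among Jamal, Samir, Hamid.
Jamal is living and takes 1/20.
Samir is living and takes 1/20.
Hamid is living and takes 1/20.

Amira 3/20; Farouk 3/20; Hamid 1/20; Jamal 1/20; Khalida 3/80; Nabil 2/5; Samir 1/20; Tariq 3/80; Umar 3/80; Widad 3/80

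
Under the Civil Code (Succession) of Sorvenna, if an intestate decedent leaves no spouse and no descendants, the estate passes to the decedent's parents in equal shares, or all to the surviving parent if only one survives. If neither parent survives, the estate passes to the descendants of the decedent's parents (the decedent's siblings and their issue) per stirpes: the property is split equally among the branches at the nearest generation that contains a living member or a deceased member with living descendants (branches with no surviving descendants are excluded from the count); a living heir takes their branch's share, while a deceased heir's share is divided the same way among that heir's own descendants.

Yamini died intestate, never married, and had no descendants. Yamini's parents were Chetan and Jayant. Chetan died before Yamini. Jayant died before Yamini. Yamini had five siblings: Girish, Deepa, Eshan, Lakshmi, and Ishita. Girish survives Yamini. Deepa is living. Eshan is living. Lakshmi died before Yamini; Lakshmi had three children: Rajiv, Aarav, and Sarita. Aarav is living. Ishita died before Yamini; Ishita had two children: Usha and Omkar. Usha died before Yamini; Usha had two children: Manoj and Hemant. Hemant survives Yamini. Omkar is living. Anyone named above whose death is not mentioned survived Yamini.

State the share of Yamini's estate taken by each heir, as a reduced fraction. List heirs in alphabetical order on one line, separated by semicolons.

Neither parent survives and there are no descendants, so the estate passes to Yamini's siblings and their issue per stirpes.
The estate is divided into 5 equal shares of 1/5 among Girish, Deepa, Eshan, Lakshmi, Ishita.
Girish is living and takes 1/5.
Deepa is living and takes 1/5.
Eshan is living and takes 1/5.
Lakshmi predeceased; the 1/5 allotted to Lakshmi's branch passes to Lakshmi's issue by representation.
The 1/5 is divided into 3 equal shares of 1/15 among Rajiv, Aarav, Sarita.
Rajiv is living and takes 1/15.
Aarav is living and takes 1/15.
Sarita is living and takes 1/15.
Ishita predeceased; the 1/5 allotted to Ishita's branch passes to Ishita's issue by representation.
The 1/5 is divided into 2 equal shares of 1/10 among Usha, Omkar.
Usha predeceased; the 1/10 allotted to Usha's branch passes to Usha's issue by representation.
The 1/10 is divided into 2 equal shares of 1/20 among Manoj, Hemant.
Manoj is living and takes 1/20.
Hemant is living and takes 1/20.
Omkar is living and takes 1/10.

Aarav 1/15; Deepa 1/5; Eshan 1/5; Girish 1/5; Hemant 1/20; Manoj 1/20; Omkar 1/10; Rajiv 1/15; Sarita 1/15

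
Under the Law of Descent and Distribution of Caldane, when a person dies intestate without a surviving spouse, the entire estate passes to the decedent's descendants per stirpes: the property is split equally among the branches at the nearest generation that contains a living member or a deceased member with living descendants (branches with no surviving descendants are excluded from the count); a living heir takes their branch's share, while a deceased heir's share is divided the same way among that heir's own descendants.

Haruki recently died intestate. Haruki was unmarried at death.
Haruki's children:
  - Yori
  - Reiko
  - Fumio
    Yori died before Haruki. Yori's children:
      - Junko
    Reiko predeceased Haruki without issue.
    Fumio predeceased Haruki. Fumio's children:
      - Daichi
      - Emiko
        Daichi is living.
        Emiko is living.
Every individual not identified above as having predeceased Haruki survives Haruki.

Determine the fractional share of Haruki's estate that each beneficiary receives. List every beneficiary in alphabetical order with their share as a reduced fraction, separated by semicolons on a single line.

There is no surviving spouse, so the entire estate passes to Haruki's descendants per stirpes.
Reiko left no surviving issue, so that branch lapses and is disregarded.
The estate is divided into 2 equal shares of 1/2 among Yori, Fumio.
Yori predeceased; the 1/2 allotted to Yori's branch passes to Yori's issue by representation.
Junko is the sole taker at this level and receives the full 1/2.
Fumio predeceased; the 1/2 allotted to Fumio's branch passes to Fumio's issue by representation.
The 1/2 is divided into 2 equal shares of 1/4 among Daichi, Emiko.
Daichi is living and takes 1/4.
Emiko is living and takes 1/4.

Daichi 1/4; Emiko 1/4; Junko 1/2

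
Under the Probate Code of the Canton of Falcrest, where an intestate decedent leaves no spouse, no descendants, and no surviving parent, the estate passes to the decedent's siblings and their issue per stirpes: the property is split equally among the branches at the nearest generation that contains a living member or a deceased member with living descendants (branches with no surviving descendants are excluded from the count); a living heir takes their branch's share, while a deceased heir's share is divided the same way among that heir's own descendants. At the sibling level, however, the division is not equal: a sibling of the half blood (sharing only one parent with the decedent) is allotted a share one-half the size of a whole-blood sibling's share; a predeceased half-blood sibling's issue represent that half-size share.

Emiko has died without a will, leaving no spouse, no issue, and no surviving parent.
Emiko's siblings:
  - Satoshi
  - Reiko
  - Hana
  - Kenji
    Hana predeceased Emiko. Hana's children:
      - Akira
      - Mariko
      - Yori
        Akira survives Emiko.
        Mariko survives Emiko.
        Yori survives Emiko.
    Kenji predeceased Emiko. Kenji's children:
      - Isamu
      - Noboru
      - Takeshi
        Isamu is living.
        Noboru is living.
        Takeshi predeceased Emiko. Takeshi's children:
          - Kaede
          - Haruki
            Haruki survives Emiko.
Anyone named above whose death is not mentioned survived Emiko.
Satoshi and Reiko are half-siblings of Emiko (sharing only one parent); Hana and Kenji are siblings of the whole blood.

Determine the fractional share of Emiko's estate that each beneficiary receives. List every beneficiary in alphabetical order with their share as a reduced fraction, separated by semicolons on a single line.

No spouse, descendants, or parent survives, so the estate passes to Emiko's siblings per stirpes.
Half-blood siblings count for one-half the weight of whole-blood siblings at the initial division.
Dividing 1 in proportion to weights (total weight 3): Satoshi (weight 1/2) → 1/6; Reiko (weight 1/2) → 1/6; Hana (weight 1) → 1/3; Kenji (weight 1) → 1/3.
Satoshi is living and takes 1/6.
Reiko is living and takes 1/6.
Hana predeceased; the 1/3 allotted to Hana's branch passes to Hana's issue by representation.
The 1/3 is divided into 3 equal shares of 1/9 among Akira, Mariko, Yori.
Akira is living and takes 1/9.
Mariko is living and takes 1/9.
Yori is living and takes 1/9.
Kenji predeceased; the 1/3 allotted to Kenji's branch passes to Kenji's issue by representation.
The 1/3 is divided into 3 equal shares of 1/9 among Isamu, Noboru, Takeshi.
Isamu is living and takes 1/9.
Noboru is living and takes 1/9.
Takeshi predeceased; the 1/9 allotted to Takeshi's branch passes to Takeshi's issue by representation.
The 1/9 is divided into 2 equal shares of 1/18 among Kaede, Haruki.
Kaede is living and takes 1/18.
Haruki is living and takes 1/18.

Akira 1/9; Haruki 1/18; Isamu 1/9; Kaede 1/18; Mariko 1/9; Noboru 1/9; Reiko 1/6; Satoshi 1/6; Yori 1/9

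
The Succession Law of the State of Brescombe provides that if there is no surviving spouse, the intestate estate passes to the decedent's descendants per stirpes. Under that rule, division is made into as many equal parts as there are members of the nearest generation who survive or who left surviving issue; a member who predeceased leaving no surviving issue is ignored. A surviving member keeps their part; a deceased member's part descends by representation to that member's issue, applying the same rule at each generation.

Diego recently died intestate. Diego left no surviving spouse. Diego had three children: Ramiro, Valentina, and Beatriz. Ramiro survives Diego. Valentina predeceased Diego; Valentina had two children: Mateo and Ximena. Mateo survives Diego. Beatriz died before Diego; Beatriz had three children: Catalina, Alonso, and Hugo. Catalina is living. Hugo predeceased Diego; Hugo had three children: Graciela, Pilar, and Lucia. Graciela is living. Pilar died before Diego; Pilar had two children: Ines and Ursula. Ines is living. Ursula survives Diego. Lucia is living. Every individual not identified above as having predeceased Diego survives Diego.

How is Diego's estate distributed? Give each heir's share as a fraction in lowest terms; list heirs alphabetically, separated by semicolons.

There is no surviving spouse, so the entire estate passes to Diego's descendants per stirpes.
The estate is divided into 3 equal shares of 1/3 among Ramiro, Valentina, Beatriz.
Ramiro is living and takes 1/3.
Valentina predeceased; the 1/3 allotted to Valentina's branch passes to Valentina's issue by representation.
The 1/3 is divided into 2 equal shares of 1/6 among Mateo, Ximena.
Mateo is living and takes 1/6.
Ximena is living and takes 1/6.
Beatriz predeceased; the 1/3 allotted to Beatriz's branch passes to Beatriz's issue by representation.
The 1/3 is divided into 3 equal shares of 1/9 among Catalina, Alonso, Hugo.
Catalina is living and takes 1/9.
Alonso is living and takes 1/9.
Hugo predeceased; the 1/9 allotted to Hugo's branch passes to Hugo's issue by representation.
The 1/9 is divided into 3 equal shares of 1/27 among Graciela, Pilar, Lucia.
Graciela is living and takes 1/27.
Pilar predeceased; the 1/27 allotted to Pilar's branch passes to Pilar's issue by representation.
The 1/27 is divided into 2 equal shares of 1/54 among Ines, Ursula.
Ines is living and takes 1/54.
Ursula is living and takes 1/54.
Lucia is living and takes 1/27.

Alonso 1/9; Catalina 1/9; Graciela 1/27; Ines 1/54; Lucia 1/27; Mateo 1/6; Ramiro 1/3; Ursula 1/54; Ximena 1/6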